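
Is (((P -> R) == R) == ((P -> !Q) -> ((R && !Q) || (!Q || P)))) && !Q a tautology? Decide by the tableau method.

Not valid

Assume the negation and expand:
Initial set: {!((((P -> R) == R) == ((P -> !Q) -> ((R && !Q) || (!Q || P)))) && !Q)}.
!((((P -> R) == R) == ((P -> !Q) -> ((R && !Q) || (!Q || P)))) && !Q): β-rule — branch into !(((P -> R) == R) == ((P -> !Q) -> ((R && !Q) || (!Q || P))))  //  !!Q.
  branch 1 (add !(((P -> R) == R) == ((P -> !Q) -> ((R && !Q) || (!Q || P))))):
    !(((P -> R) == R) == ((P -> !Q) -> ((R && !Q) || (!Q || P)))): β-rule — branch into ((P -> R) == R), !((P -> !Q) -> ((R && !Q) || (!Q || P)))  //  !((P -> R) == R), ((P -> !Q) -> ((R && !Q) || (!Q || P))).
      branch 1.1 (add ((P -> R) == R), !((P -> !Q) -> ((R && !Q) || (!Q || P)))):
        !((P -> !Q) -> ((R && !Q) || (!Q || P))): α-rule — add (P -> !Q), !((R && !Q) || (!Q || P)).
        !((R && !Q) || (!Q || P)): α-rule — add !(R && !Q), !(!Q || P).
        !(!Q || P): α-rule — add !!Q, !P.
        ((P -> R) == R): β-rule — branch into (P -> R), R  //  !(P -> R), !R.
          branch 1.1.1 (add (P -> R), R):
            (P -> !Q): β-rule — branch into !P  //  !Q.
              branch 1.1.1.1 (add !P):
                !(R && !Q): β-rule — branch into !R  //  !!Q.
                  branch 1.1.1.1.1 (add !R):
                    × closes — contains both R and !R.
                  branch 1.1.1.1.2 (add !!Q):
                    (P -> R): β-rule — branch into !P  //  R.
                      branch 1.1.1.1.2.1 (add !P):
                        ○ open, literals {P=false, Q=true, R=true}.
                      branch 1.1.1.1.2.2 (add R):
                        ○ open, literals {P=false, Q=true, R=true}.
              branch 1.1.1.2 (add !Q):
                × closes — contains both Q and !Q.
          branch 1.1.2 (add !(P -> R), !R):
            !(P -> R): α-rule — add P, !R.
            × closes — contains both P and !P.
      branch 1.2 (add !((P -> R) == R), ((P -> !Q) -> ((R && !Q) || (!Q || P)))):
        !((P -> R) == R): β-rule — branch into (P -> R), !R  //  !(P -> R), R.
          branch 1.2.1 (add (P -> R), !R):
            ((P -> !Q) -> ((R && !Q) || (!Q || P))): β-rule — branch into !(P -> !Q)  //  ((R && !Q) || (!Q || P)).
              branch 1.2.1.1 (add !(P -> !Q)):
                !(P -> !Q): α-rule — add P, !!Q.
                (P -> R): β-rule — branch into !P  //  R.
                  branch 1.2.1.1.1 (add !P):
                    × closes — contains both P and !P.
                  branch 1.2.1.1.2 (add R):
                    × closes — contains both R and !R.
              branch 1.2.1.2 (add ((R && !Q) || (!Q || P))):
                (P -> R): β-rule — branch into !P  //  R.
                  branch 1.2.1.2.1 (add !P):
                    ((R && !Q) || (!Q || P)): β-rule — branch into (R && !Q)  //  (!Q || P).
                      branch 1.2.1.2.1.1 (add (R && !Q)):
                        (R && !Q): α-rule — add R, !Q.
                        × closes — contains both R and !R.
                      branch 1.2.1.2.1.2 (add (!Q || P)):
                        (!Q || P): β-rule — branch into !Q  //  P.
                          branch 1.2.1.2.1.2.1 (add !Q):
                            ○ open, literals {P=false, Q=false, R=false}.
                          branch 1.2.1.2.1.2.2 (add P):
                            × closes — contains both P and !P.
                  branch 1.2.1.2.2 (add R):
                    × closes — contains both R and !R.
          branch 1.2.2 (add !(P -> R), R):
            !(P -> R): α-rule — add P, !R.
            × closes — contains both R and !R.
  branch 2 (add !!Q):
    ○ open, literals {Q=true}.
9 branches closed, 4 open.
An open branch gives a countermodel: P=false, Q=true, R=true (unmentioned atoms arbitrary); under it the original formula is false.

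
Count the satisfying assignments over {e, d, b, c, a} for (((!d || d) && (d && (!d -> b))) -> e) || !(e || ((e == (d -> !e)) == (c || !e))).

32

Initial set: {((((!d || d) && (d && (!d -> b))) -> e) || !(e || ((e == (d -> !e)) == (c || !e))))}.
((((!d || d) && (d && (!d -> b))) -> e) || !(e || ((e == (d -> !e)) == (c || !e)))): β-rule — branch into (((!d || d) && (d && (!d -> b))) -> e)  //  !(e || ((e == (d -> !e)) == (c || !e))).
  branch 1 (add (((!d || d) && (d && (!d -> b))) -> e)):
    (((!d || d) && (d && (!d -> b))) -> e): β-rule — branch into !((!d || d) && (d && (!d -> b)))  //  e.
      branch 1.1 (add !((!d || d) && (d && (!d -> b)))):
        !((!d || d) && (d && (!d -> b))): β-rule — branch into !(!d || d)  //  !(d && (!d -> b)).
          branch 1.1.1 (add !(!d || d)):
            !(!d || d): α-rule — add !!d, !d.
            × closes — contains both d and !d.
          branch 1.1.2 (add !(d && (!d -> b))):
            !(d && (!d -> b)): β-rule — branch into !d  //  !(!d -> b).
              branch 1.1.2.1 (add !d):
                ○ open, literals {d=F}.
              branch 1.1.2.2 (add !(!d -> b)):
                !(!d -> b): α-rule — add !d, !b.
                ○ open, literals {b=F, d=F}.
      branch 1.2 (add e):
        ○ open, literals {e=T}.
  branch 2 (add !(e || ((e == (d -> !e)) == (c || !e)))):
    !(e || ((e == (d -> !e)) == (c || !e))): α-rule — add !e, !((e == (d -> !e)) == (c || !e)).
    !((e == (d -> !e)) == (c || !e)): β-rule — branch into (e == (d -> !e)), !(c || !e)  //  !(e == (d -> !e)), (c || !e).
      branch 2.1 (add (e == (d -> !e)), !(c || !e)):
        !(c || !e): α-rule — add !c, !!e.
        × closes — contains both e and !e.
      branch 2.2 (add !(e == (d -> !e)), (c || !e)):
        !(e == (d -> !e)): β-rule — branch into e, !(d -> !e)  //  !e, (d -> !e).
          branch 2.2.1 (add e, !(d -> !e)):
            × closes — contains both e and !e.
          branch 2.2.2 (add !e, (d -> !e)):
            (c || !e): β-rule — branch into c  //  !e.
              branch 2.2.2.1 (add c):
                (d -> !e): β-rule — branch into !d  //  !e.
                  branch 2.2.2.1.1 (add !d):
                    ○ open, literals {c=T, d=F, e=F}.
                  branch 2.2.2.1.2 (add !e):
                    ○ open, literals {c=T, e=F}.
              branch 2.2.2.2 (add !e):
                (d -> !e): β-rule — branch into !d  //  !e.
                  branch 2.2.2.2.1 (add !d):
                    ○ open, literals {d=F, e=F}.
                  branch 2.2.2.2.2 (add !e):
                    ○ open, literals {e=F}.
3 branches closed, 7 open.
Each open branch fixes some atoms; the unmentioned ones are free. Counting distinct full assignments: branch {d=F} (e, b, c, a) contributes 16 new; branch {b=F, d=F} (e, c, a) contributes 0 new; branch {e=T} (d, b, c, a) contributes 8 new; branch {c=T, d=F, e=F} (b, a) contributes 0 new; branch {c=T, e=F} (d, b, a) contributes 4 new; branch {d=F, e=F} (b, c, a) contributes 0 new; branch {e=F} (d, b, c, a) contributes 4 new. Total: 32.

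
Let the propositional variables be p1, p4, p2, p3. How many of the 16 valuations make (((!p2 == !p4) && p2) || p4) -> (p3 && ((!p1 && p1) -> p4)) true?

12

Initial set: {((((!p2 == !p4) && p2) || p4) -> (p3 && ((!p1 && p1) -> p4)))}.
((((!p2 == !p4) && p2) || p4) -> (p3 && ((!p1 && p1) -> p4))): β-rule — branch into !(((!p2 == !p4) && p2) || p4)  //  (p3 && ((!p1 && p1) -> p4)).
  branch 1 (add !(((!p2 == !p4) && p2) || p4)):
    !(((!p2 == !p4) && p2) || p4): α-rule — add !((!p2 == !p4) && p2), !p4.
    !((!p2 == !p4) && p2): β-rule — branch into !(!p2 == !p4)  //  !p2.
      branch 1.1 (add !(!p2 == !p4)):
        !(!p2 == !p4): β-rule — branch into !p2, !!p4  //  !!p2, !p4.
          branch 1.1.1 (add !p2, !!p4):
            × closes — contains both p4 and !p4.
          branch 1.1.2 (add !!p2, !p4):
            ○ open, literals {p2=1, p4=0}.
      branch 1.2 (add !p2):
        ○ open, literals {p2=0, p4=0}.
  branch 2 (add (p3 && ((!p1 && p1) -> p4))):
    (p3 && ((!p1 && p1) -> p4)): α-rule — add p3, ((!p1 && p1) -> p4).
    ((!p1 && p1) -> p4): β-rule — branch into !(!p1 && p1)  //  p4.
      branch 2.1 (add !(!p1 && p1)):
        !(!p1 && p1): β-rule — branch into !!p1  //  !p1.
          branch 2.1.1 (add !!p1):
            ○ open, literals {p1=1, p3=1}.
          branch 2.1.2 (add !p1):
            ○ open, literals {p1=0, p3=1}.
      branch 2.2 (add p4):
        ○ open, literals {p3=1, p4=1}.
1 branch closed, 5 open.
Each open branch fixes some atoms; the unmentioned ones are free. Counting distinct full assignments: branch {p2=1, p4=0} (p1, p3) contributes 4 new; branch {p2=0, p4=0} (p1, p3) contributes 4 new; branch {p1=1, p3=1} (p4, p2) contributes 2 new; branch {p1=0, p3=1} (p4, p2) contributes 2 new; branch {p3=1, p4=1} (p1, p2) contributes 0 new. Total: 12.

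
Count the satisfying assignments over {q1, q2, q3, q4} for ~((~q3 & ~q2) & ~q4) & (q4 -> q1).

Initial set: {(~((~q3 & ~q2) & ~q4) & (q4 -> q1))}.
(~((~q3 & ~q2) & ~q4) & (q4 -> q1)): α-rule — add ~((~q3 & ~q2) & ~q4), (q4 -> q1).
~((~q3 & ~q2) & ~q4): β-rule — branch into ~(~q3 & ~q2)  //  ~~q4.
  branch 1 (add ~(~q3 & ~q2)):
    (q4 -> q1): β-rule — branch into ~q4  //  q1.
      branch 1.1 (add ~q4):
        ~(~q3 & ~q2): β-rule — branch into ~~q3  //  ~~q2.
          branch 1.1.1 (add ~~q3):
            ○ open, literals {q3=1, q4=0}.
          branch 1.1.2 (add ~~q2):
            ○ open, literals {q2=1, q4=0}.
      branch 1.2 (add q1):
        ~(~q3 & ~q2): β-rule — branch into ~~q3  //  ~~q2.
          branch 1.2.1 (add ~~q3):
            ○ open, literals {q1=1, q3=1}.
          branch 1.2.2 (add ~~q2):
            ○ open, literals {q1=1, q2=1}.
  branch 2 (add ~~q4):
    (q4 -> q1): β-rule — branch into ~q4  //  q1.
      branch 2.1 (add ~q4):
        × closes — contains both q4 and ~q4.
      branch 2.2 (add q1):
        ○ open, literals {q1=1, q4=1}.
1 branch closed, 5 open.
Each open branch fixes some atoms; the unmentioned ones are free. Counting distinct full assignments: branch {q3=1, q4=0} (q1, q2) contributes 4 new; branch {q2=1, q4=0} (q1, q3) contributes 2 new; branch {q1=1, q3=1} (q2, q4) contributes 2 new; branch {q1=1, q2=1} (q3, q4) contributes 1 new; branch {q1=1, q4=1} (q2, q3) contributes 1 new. Total: 10.

10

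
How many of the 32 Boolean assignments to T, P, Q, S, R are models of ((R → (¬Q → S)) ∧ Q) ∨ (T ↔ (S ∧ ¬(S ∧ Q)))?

Initial set: {(((R → (¬Q → S)) ∧ Q) ∨ (T ↔ (S ∧ ¬(S ∧ Q))))}.
(((R → (¬Q → S)) ∧ Q) ∨ (T ↔ (S ∧ ¬(S ∧ Q)))): β-rule — branch into ((R → (¬Q → S)) ∧ Q)  //  (T ↔ (S ∧ ¬(S ∧ Q))).
  branch 1 (add ((R → (¬Q → S)) ∧ Q)):
    ((R → (¬Q → S)) ∧ Q): α-rule — add (R → (¬Q → S)), Q.
    (R → (¬Q → S)): β-rule — branch into ¬R  //  (¬Q → S).
      branch 1.1 (add ¬R):
        ○ open, literals {Q=true, R=false}.
      branch 1.2 (add (¬Q → S)):
        (¬Q → S): β-rule — branch into ¬¬Q  //  S.
          branch 1.2.1 (add ¬¬Q):
            ○ open, literals {Q=true}.
          branch 1.2.2 (add S):
            ○ open, literals {Q=true, S=true}.
  branch 2 (add (T ↔ (S ∧ ¬(S ∧ Q)))):
    (T ↔ (S ∧ ¬(S ∧ Q))): β-rule — branch into T, (S ∧ ¬(S ∧ Q))  //  ¬T, ¬(S ∧ ¬(S ∧ Q)).
      branch 2.1 (add T, (S ∧ ¬(S ∧ Q))):
        (S ∧ ¬(S ∧ Q)): α-rule — add S, ¬(S ∧ Q).
        ¬(S ∧ Q): β-rule — branch into ¬S  //  ¬Q.
          branch 2.1.1 (add ¬S):
            × closes — contains both S and ¬S.
          branch 2.1.2 (add ¬Q):
            ○ open, literals {Q=false, S=true, T=true}.
      branch 2.2 (add ¬T, ¬(S ∧ ¬(S ∧ Q))):
        ¬(S ∧ ¬(S ∧ Q)): β-rule — branch into ¬S  //  ¬¬(S ∧ Q).
          branch 2.2.1 (add ¬S):
            ○ open, literals {S=false, T=false}.
          branch 2.2.2 (add ¬¬(S ∧ Q)):
            ¬¬(S ∧ Q): α-rule — add S, Q.
            ○ open, literals {Q=true, S=true, T=false}.
1 branch closed, 6 open.
Each open branch fixes some atoms; the unmentioned ones are free. Counting distinct full assignments: branch {Q=true, R=false} (T, P, S) contributes 8 new; branch {Q=true} (T, P, S, R) contributes 8 new; branch {Q=true, S=true} (T, P, R) contributes 0 new; branch {Q=false, S=true, T=true} (P, R) contributes 4 new; branch {S=false, T=false} (P, Q, R) contributes 4 new; branch {Q=true, S=true, T=false} (P, R) contributes 0 new. Total: 24.

24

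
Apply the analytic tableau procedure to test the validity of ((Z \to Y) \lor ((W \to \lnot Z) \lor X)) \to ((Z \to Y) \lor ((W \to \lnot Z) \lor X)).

Valid

Assume the negation and expand:
Initial set: {\lnot (((Z \to Y) \lor ((W \to \lnot Z) \lor X)) \to ((Z \to Y) \lor ((W \to \lnot Z) \lor X)))}.
\lnot (((Z \to Y) \lor ((W \to \lnot Z) \lor X)) \to ((Z \to Y) \lor ((W \to \lnot Z) \lor X))): α-rule — add ((Z \to Y) \lor ((W \to \lnot Z) \lor X)), \lnot ((Z \to Y) \lor ((W \to \lnot Z) \lor X)).
\lnot ((Z \to Y) \lor ((W \to \lnot Z) \lor X)): α-rule — add \lnot (Z \to Y), \lnot ((W \to \lnot Z) \lor X).
\lnot (Z \to Y): α-rule — add Z, \lnot Y.
\lnot ((W \to \lnot Z) \lor X): α-rule — add \lnot (W \to \lnot Z), \lnot X.
\lnot (W \to \lnot Z): α-rule — add W, \lnot \lnot Z.
((Z \to Y) \lor ((W \to \lnot Z) \lor X)): β-rule — branch into (Z \to Y)  //  ((W \to \lnot Z) \lor X).
  branch 1 (add (Z \to Y)):
    (Z \to Y): β-rule — branch into \lnot Z  //  Y.
      branch 1.1 (add \lnot Z):
        × closes — contains both Z and \lnot Z.
      branch 1.2 (add Y):
        × closes — contains both Y and \lnot Y.
  branch 2 (add ((W \to \lnot Z) \lor X)):
    ((W \to \lnot Z) \lor X): β-rule — branch into (W \to \lnot Z)  //  X.
      branch 2.1 (add (W \to \lnot Z)):
        (W \to \lnot Z): β-rule — branch into \lnot W  //  \lnot Z.
          branch 2.1.1 (add \lnot W):
            × closes — contains both W and \lnot W.
          branch 2.1.2 (add \lnot Z):
            × closes — contains both Z and \lnot Z.
      branch 2.2 (add X):
        × closes — contains both X and \lnot X.
All 5 branches close.
Every branch closed, so the negation is unsatisfiable and the formula is valid.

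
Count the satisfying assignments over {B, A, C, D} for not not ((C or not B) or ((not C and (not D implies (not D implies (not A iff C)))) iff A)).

Initial set: {not not ((C or not B) or ((not C and (not D implies (not D implies (not A iff C)))) iff A))}.
not not ((C or not B) or ((not C and (not D implies (not D implies (not A iff C)))) iff A)): drop double negation, giving ((C or not B) or ((not C and (not D implies (not D implies (not A iff C)))) iff A)).
((C or not B) or ((not C and (not D implies (not D implies (not A iff C)))) iff A)): β-rule — branch into (C or not B)  //  ((not C and (not D implies (not D implies (not A iff C)))) iff A).
  branch 1 (add (C or not B)):
    (C or not B): β-rule — branch into C  //  not B.
      branch 1.1 (add C):
        ○ open, literals {C=T}.
      branch 1.2 (add not B):
        ○ open, literals {B=F}.
  branch 2 (add ((not C and (not D implies (not D implies (not A iff C)))) iff A)):
    ((not C and (not D implies (not D implies (not A iff C)))) iff A): β-rule — branch into (not C and (not D implies (not D implies (not A iff C)))), A  //  not (not C and (not D implies (not D implies (not A iff C)))), not A.
      branch 2.1 (add (not C and (not D implies (not D implies (not A iff C)))), A):
        (not C and (not D implies (not D implies (not A iff C)))): α-rule — add not C, (not D implies (not D implies (not A iff C))).
        (not D implies (not D implies (not A iff C))): β-rule — branch into not not D  //  (not D implies (not A iff C)).
          branch 2.1.1 (add not not D):
            ○ open, literals {A=T, C=F, D=T}.
          branch 2.1.2 (add (not D implies (not A iff C))):
            (not D implies (not A iff C)): β-rule — branch into not not D  //  (not A iff C).
              branch 2.1.2.1 (add not not D):
                ○ open, literals {A=T, C=F, D=T}.
              branch 2.1.2.2 (add (not A iff C)):
                (not A iff C): β-rule — branch into not A, C  //  not not A, not C.
                  branch 2.1.2.2.1 (add not A, C):
                    × closes — contains both A and not A.
                  branch 2.1.2.2.2 (add not not A, not C):
                    ○ open, literals {A=T, C=F}.
      branch 2.2 (add not (not C and (not D implies (not D implies (not A iff C)))), not A):
        not (not C and (not D implies (not D implies (not A iff C)))): β-rule — branch into not not C  //  not (not D implies (not D implies (not A iff C))).
          branch 2.2.1 (add not not C):
            ○ open, literals {A=F, C=T}.
          branch 2.2.2 (add not (not D implies (not D implies (not A iff C)))):
            not (not D implies (not D implies (not A iff C))): α-rule — add not D, not (not D implies (not A iff C)).
            not (not D implies (not A iff C)): α-rule — add not D, not (not A iff C).
            not (not A iff C): β-rule — branch into not A, not C  //  not not A, C.
              branch 2.2.2.1 (add not A, not C):
                ○ open, literals {A=F, C=F, D=F}.
              branch 2.2.2.2 (add not not A, C):
                × closes — contains both A and not A.
2 branches closed, 7 open.
Each open branch fixes some atoms; the unmentioned ones are free. Counting distinct full assignments: branch {C=T} (B, A, D) contributes 8 new; branch {B=F} (A, C, D) contributes 4 new; branch {A=T, C=F, D=T} (B) contributes 1 new; branch {A=T, C=F, D=T} (B) contributes 0 new; branch {A=T, C=F} (B, D) contributes 1 new; branch {A=F, C=T} (B, D) contributes 0 new; branch {A=F, C=F, D=F} (B) contributes 1 new. Total: 15.

15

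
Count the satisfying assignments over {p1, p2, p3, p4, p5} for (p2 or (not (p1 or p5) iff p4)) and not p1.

12

Initial set: {((p2 or (not (p1 or p5) iff p4)) and not p1)}.
((p2 or (not (p1 or p5) iff p4)) and not p1): α-rule — add (p2 or (not (p1 or p5) iff p4)), not p1.
(p2 or (not (p1 or p5) iff p4)): β-rule — branch into p2  //  (not (p1 or p5) iff p4).
  branch 1 (add p2):
    ○ open, literals {p1=false, p2=true}.
  branch 2 (add (not (p1 or p5) iff p4)):
    (not (p1 or p5) iff p4): β-rule — branch into not (p1 or p5), p4  //  not not (p1 or p5), not p4.
      branch 2.1 (add not (p1 or p5), p4):
        not (p1 or p5): α-rule — add not p1, not p5.
        ○ open, literals {p1=false, p4=true, p5=false}.
      branch 2.2 (add not not (p1 or p5), not p4):
        not not (p1 or p5): β-rule — branch into p1  //  p5.
          branch 2.2.1 (add p1):
            × closes — contains both p1 and not p1.
          branch 2.2.2 (add p5):
            ○ open, literals {p1=false, p4=false, p5=true}.
1 branch closed, 3 open.
Each open branch fixes some atoms; the unmentioned ones are free. Counting distinct full assignments: branch {p1=false, p2=true} (p3, p4, p5) contributes 8 new; branch {p1=false, p4=true, p5=false} (p2, p3) contributes 2 new; branch {p1=false, p4=false, p5=true} (p2, p3) contributes 2 new. Total: 12.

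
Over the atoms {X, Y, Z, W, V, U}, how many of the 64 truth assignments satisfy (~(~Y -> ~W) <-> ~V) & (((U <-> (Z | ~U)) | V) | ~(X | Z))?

Initial set: {((~(~Y -> ~W) <-> ~V) & (((U <-> (Z | ~U)) | V) | ~(X | Z)))}.
((~(~Y -> ~W) <-> ~V) & (((U <-> (Z | ~U)) | V) | ~(X | Z))): α-rule — add (~(~Y -> ~W) <-> ~V), (((U <-> (Z | ~U)) | V) | ~(X | Z)).
(~(~Y -> ~W) <-> ~V): β-rule — branch into ~(~Y -> ~W), ~V  //  ~~(~Y -> ~W), ~~V.
  branch 1 (add ~(~Y -> ~W), ~V):
    ~(~Y -> ~W): α-rule — add ~Y, ~~W.
    (((U <-> (Z | ~U)) | V) | ~(X | Z)): β-rule — branch into ((U <-> (Z | ~U)) | V)  //  ~(X | Z).
      branch 1.1 (add ((U <-> (Z | ~U)) | V)):
        ((U <-> (Z | ~U)) | V): β-rule — branch into (U <-> (Z | ~U))  //  V.
          branch 1.1.1 (add (U <-> (Z | ~U))):
            (U <-> (Z | ~U)): β-rule — branch into U, (Z | ~U)  //  ~U, ~(Z | ~U).
              branch 1.1.1.1 (add U, (Z | ~U)):
                (Z | ~U): β-rule — branch into Z  //  ~U.
                  branch 1.1.1.1.1 (add Z):
                    ○ open, literals {U=T, V=F, W=T, Y=F, Z=T}.
                  branch 1.1.1.1.2 (add ~U):
                    × closes — contains both U and ~U.
              branch 1.1.1.2 (add ~U, ~(Z | ~U)):
                ~(Z | ~U): α-rule — add ~Z, ~~U.
                × closes — contains both U and ~U.
          branch 1.1.2 (add V):
            × closes — contains both V and ~V.
      branch 1.2 (add ~(X | Z)):
        ~(X | Z): α-rule — add ~X, ~Z.
        ○ open, literals {V=F, W=T, X=F, Y=F, Z=F}.
  branch 2 (add ~~(~Y -> ~W), ~~V):
    (((U <-> (Z | ~U)) | V) | ~(X | Z)): β-rule — branch into ((U <-> (Z | ~U)) | V)  //  ~(X | Z).
      branch 2.1 (add ((U <-> (Z | ~U)) | V)):
        ~~(~Y -> ~W): β-rule — branch into ~~Y  //  ~W.
          branch 2.1.1 (add ~~Y):
            ((U <-> (Z | ~U)) | V): β-rule — branch into (U <-> (Z | ~U))  //  V.
              branch 2.1.1.1 (add (U <-> (Z | ~U))):
                (U <-> (Z | ~U)): β-rule — branch into U, (Z | ~U)  //  ~U, ~(Z | ~U).
                  branch 2.1.1.1.1 (add U, (Z | ~U)):
                    (Z | ~U): β-rule — branch into Z  //  ~U.
                      branch 2.1.1.1.1.1 (add Z):
                        ○ open, literals {U=T, V=T, Y=T, Z=T}.
                      branch 2.1.1.1.1.2 (add ~U):
                        × closes — contains both U and ~U.
                  branch 2.1.1.1.2 (add ~U, ~(Z | ~U)):
                    ~(Z | ~U): α-rule — add ~Z, ~~U.
                    × closes — contains both U and ~U.
              branch 2.1.1.2 (add V):
                ○ open, literals {V=T, Y=T}.
          branch 2.1.2 (add ~W):
            ((U <-> (Z | ~U)) | V): β-rule — branch into (U <-> (Z | ~U))  //  V.
              branch 2.1.2.1 (add (U <-> (Z | ~U))):
                (U <-> (Z | ~U)): β-rule — branch into U, (Z | ~U)  //  ~U, ~(Z | ~U).
                  branch 2.1.2.1.1 (add U, (Z | ~U)):
                    (Z | ~U): β-rule — branch into Z  //  ~U.
                      branch 2.1.2.1.1.1 (add Z):
                        ○ open, literals {U=T, V=T, W=F, Z=T}.
                      branch 2.1.2.1.1.2 (add ~U):
                        × closes — contains both U and ~U.
                  branch 2.1.2.1.2 (add ~U, ~(Z | ~U)):
                    ~(Z | ~U): α-rule — add ~Z, ~~U.
                    × closes — contains both U and ~U.
              branch 2.1.2.2 (add V):
                ○ open, literals {V=T, W=F}.
      branch 2.2 (add ~(X | Z)):
        ~(X | Z): α-rule — add ~X, ~Z.
        ~~(~Y -> ~W): β-rule — branch into ~~Y  //  ~W.
          branch 2.2.1 (add ~~Y):
            ○ open, literals {V=T, X=F, Y=T, Z=F}.
          branch 2.2.2 (add ~W):
            ○ open, literals {V=T, W=F, X=F, Z=F}.
7 branches closed, 8 open.
Each open branch fixes some atoms; the unmentioned ones are free. Counting distinct full assignments: branch {U=T, V=F, W=T, Y=F, Z=T} (X) contributes 2 new; branch {V=F, W=T, X=F, Y=F, Z=F} (U) contributes 2 new; branch {U=T, V=T, Y=T, Z=T} (X, W) contributes 4 new; branch {V=T, Y=T} (X, Z, W, U) contributes 12 new; branch {U=T, V=T, W=F, Z=T} (X, Y) contributes 2 new; branch {V=T, W=F} (X, Y, Z, U) contributes 6 new; branch {V=T, X=F, Y=T, Z=F} (W, U) contributes 0 new; branch {V=T, W=F, X=F, Z=F} (Y, U) contributes 0 new. Total: 28.

28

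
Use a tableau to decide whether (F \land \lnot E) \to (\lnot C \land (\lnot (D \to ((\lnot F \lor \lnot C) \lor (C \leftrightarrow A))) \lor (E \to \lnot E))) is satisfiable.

Initial set: {((F \land \lnot E) \to (\lnot C \land (\lnot (D \to ((\lnot F \lor \lnot C) \lor (C \leftrightarrow A))) \lor (E \to \lnot E))))}.
((F \land \lnot E) \to (\lnot C \land (\lnot (D \to ((\lnot F \lor \lnot C) \lor (C \leftrightarrow A))) \lor (E \to \lnot E)))): β-rule — branch into \lnot (F \land \lnot E)  //  (\lnot C \land (\lnot (D \to ((\lnot F \lor \lnot C) \lor (C \leftrightarrow A))) \lor (E \to \lnot E))).
  branch 1 (add \lnot (F \land \lnot E)):
    \lnot (F \land \lnot E): β-rule — branch into \lnot F  //  \lnot \lnot E.
      branch 1.1 (add \lnot F):
        ○ open, literals {F=false}.
      branch 1.2 (add \lnot \lnot E):
        ○ open, literals {E=true}.
  branch 2 (add (\lnot C \land (\lnot (D \to ((\lnot F \lor \lnot C) \lor (C \leftrightarrow A))) \lor (E \to \lnot E)))):
    (\lnot C \land (\lnot (D \to ((\lnot F \lor \lnot C) \lor (C \leftrightarrow A))) \lor (E \to \lnot E))): α-rule — add \lnot C, (\lnot (D \to ((\lnot F \lor \lnot C) \lor (C \leftrightarrow A))) \lor (E \to \lnot E)).
    (\lnot (D \to ((\lnot F \lor \lnot C) \lor (C \leftrightarrow A))) \lor (E \to \lnot E)): β-rule — branch into \lnot (D \to ((\lnot F \lor \lnot C) \lor (C \leftrightarrow A)))  //  (E \to \lnot E).
      branch 2.1 (add \lnot (D \to ((\lnot F \lor \lnot C) \lor (C \leftrightarrow A)))):
        \lnot (D \to ((\lnot F \lor \lnot C) \lor (C \leftrightarrow A))): α-rule — add D, \lnot ((\lnot F \lor \lnot C) \lor (C \leftrightarrow A)).
        \lnot ((\lnot F \lor \lnot C) \lor (C \leftrightarrow A)): α-rule — add \lnot (\lnot F \lor \lnot C), \lnot (C \leftrightarrow A).
        \lnot (\lnot F \lor \lnot C): α-rule — add \lnot \lnot F, \lnot \lnot C.
        × closes — contains both C and \lnot C.
      branch 2.2 (add (E \to \lnot E)):
        (E \to \lnot E): β-rule — branch into \lnot E  //  \lnot E.
          branch 2.2.1 (add \lnot E):
            ○ open, literals {C=false, E=false}.
          branch 2.2.2 (add \lnot E):
            ○ open, literals {C=false, E=false}.
1 branch closed, 4 open.
An open branch gives a satisfying assignment: F=false.

Satisfiable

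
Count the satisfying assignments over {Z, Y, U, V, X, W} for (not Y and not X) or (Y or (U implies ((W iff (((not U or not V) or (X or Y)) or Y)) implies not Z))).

62

Initial set: {T ((not Y and not X) or (Y or (U implies ((W iff (((not U or not V) or (X or Y)) or Y)) implies not Z))))}.
T ((not Y and not X) or (Y or (U implies ((W iff (((not U or not V) or (X or Y)) or Y)) implies not Z)))): β-rule — branch into T (not Y and not X)  //  T (Y or (U implies ((W iff (((not U or not V) or (X or Y)) or Y)) implies not Z))).
  branch 1 (add T (not Y and not X)):
    T (not Y and not X): α-rule — add T not Y, T not X.
    ○ open, literals {X=0, Y=0}.
  branch 2 (add T (Y or (U implies ((W iff (((not U or not V) or (X or Y)) or Y)) implies not Z)))):
    T (Y or (U implies ((W iff (((not U or not V) or (X or Y)) or Y)) implies not Z))): β-rule — branch into T Y  //  T (U implies ((W iff (((not U or not V) or (X or Y)) or Y)) implies not Z)).
      branch 2.1 (add T Y):
        ○ open, literals {Y=1}.
      branch 2.2 (add T (U implies ((W iff (((not U or not V) or (X or Y)) or Y)) implies not Z))):
        T (U implies ((W iff (((not U or not V) or (X or Y)) or Y)) implies not Z)): β-rule — branch into F U  //  T ((W iff (((not U or not V) or (X or Y)) or Y)) implies not Z).
          branch 2.2.1 (add F U):
            ○ open, literals {U=0}.
          branch 2.2.2 (add T ((W iff (((not U or not V) or (X or Y)) or Y)) implies not Z)):
            T ((W iff (((not U or not V) or (X or Y)) or Y)) implies not Z): β-rule — branch into F (W iff (((not U or not V) or (X or Y)) or Y))  //  T not Z.
              branch 2.2.2.1 (add F (W iff (((not U or not V) or (X or Y)) or Y))):
                F (W iff (((not U or not V) or (X or Y)) or Y)): β-rule — branch into T W, F (((not U or not V) or (X or Y)) or Y)  //  F W, T (((not U or not V) or (X or Y)) or Y).
                  branch 2.2.2.1.1 (add T W, F (((not U or not V) or (X or Y)) or Y)):
                    F (((not U or not V) or (X or Y)) or Y): α-rule — add F ((not U or not V) or (X or Y)), F Y.
                    F ((not U or not V) or (X or Y)): α-rule — add F (not U or not V), F (X or Y).
                    F (not U or not V): α-rule — add F not U, F not V.
                    F (X or Y): α-rule — add F X, F Y.
                    ○ open, literals {U=1, V=1, W=1, X=0, Y=0}.
                  branch 2.2.2.1.2 (add F W, T (((not U or not V) or (X or Y)) or Y)):
                    T (((not U or not V) or (X or Y)) or Y): β-rule — branch into T ((not U or not V) or (X or Y))  //  T Y.
                      branch 2.2.2.1.2.1 (add T ((not U or not V) or (X or Y))):
                        T ((not U or not V) or (X or Y)): β-rule — branch into T (not U or not V)  //  T (X or Y).
                          branch 2.2.2.1.2.1.1 (add T (not U or not V)):
                            T (not U or not V): β-rule — branch into T not U  //  T not V.
                              branch 2.2.2.1.2.1.1.1 (add T not U):
                                ○ open, literals {U=0, W=0}.
                              branch 2.2.2.1.2.1.1.2 (add T not V):
                                ○ open, literals {V=0, W=0}.
                          branch 2.2.2.1.2.1.2 (add T (X or Y)):
                            T (X or Y): β-rule — branch into T X  //  T Y.
                              branch 2.2.2.1.2.1.2.1 (add T X):
                                ○ open, literals {W=0, X=1}.
                              branch 2.2.2.1.2.1.2.2 (add T Y):
                                ○ open, literals {W=0, Y=1}.
                      branch 2.2.2.1.2.2 (add T Y):
                        ○ open, literals {W=0, Y=1}.
              branch 2.2.2.2 (add T not Z):
                ○ open, literals {Z=0}.
0 branches closed, 10 open.
Each open branch fixes some atoms; the unmentioned ones are free. Counting distinct full assignments: branch {X=0, Y=0} (Z, U, V, W) contributes 16 new; branch {Y=1} (Z, U, V, X, W) contributes 32 new; branch {U=0} (Z, Y, V, X, W) contributes 8 new; branch {U=1, V=1, W=1, X=0, Y=0} (Z) contributes 0 new; branch {U=0, W=0} (Z, Y, V, X) contributes 0 new; branch {V=0, W=0} (Z, Y, U, X) contributes 2 new; branch {W=0, X=1} (Z, Y, U, V) contributes 2 new; branch {W=0, Y=1} (Z, U, V, X) contributes 0 new; branch {W=0, Y=1} (Z, U, V, X) contributes 0 new; branch {Z=0} (Y, U, V, X, W) contributes 2 new. Total: 62.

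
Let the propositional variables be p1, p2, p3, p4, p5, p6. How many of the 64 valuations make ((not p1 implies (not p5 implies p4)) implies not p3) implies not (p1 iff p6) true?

Initial set: {(((not p1 implies (not p5 implies p4)) implies not p3) implies not (p1 iff p6))}.
(((not p1 implies (not p5 implies p4)) implies not p3) implies not (p1 iff p6)): β-rule — branch into not ((not p1 implies (not p5 implies p4)) implies not p3)  //  not (p1 iff p6).
  branch 1 (add not ((not p1 implies (not p5 implies p4)) implies not p3)):
    not ((not p1 implies (not p5 implies p4)) implies not p3): α-rule — add (not p1 implies (not p5 implies p4)), not not p3.
    (not p1 implies (not p5 implies p4)): β-rule — branch into not not p1  //  (not p5 implies p4).
      branch 1.1 (add not not p1):
        ○ open, literals {p1=1, p3=1}.
      branch 1.2 (add (not p5 implies p4)):
        (not p5 implies p4): β-rule — branch into not not p5  //  p4.
          branch 1.2.1 (add not not p5):
            ○ open, literals {p3=1, p5=1}.
          branch 1.2.2 (add p4):
            ○ open, literals {p3=1, p4=1}.
  branch 2 (add not (p1 iff p6)):
    not (p1 iff p6): β-rule — branch into p1, not p6  //  not p1, p6.
      branch 2.1 (add p1, not p6):
        ○ open, literals {p1=1, p6=0}.
      branch 2.2 (add not p1, p6):
        ○ open, literals {p1=0, p6=1}.
0 branches closed, 5 open.
Each open branch fixes some atoms; the unmentioned ones are free. Counting distinct full assignments: branch {p1=1, p3=1} (p2, p4, p5, p6) contributes 16 new; branch {p3=1, p5=1} (p1, p2, p4, p6) contributes 8 new; branch {p3=1, p4=1} (p1, p2, p5, p6) contributes 4 new; branch {p1=1, p6=0} (p2, p3, p4, p5) contributes 8 new; branch {p1=0, p6=1} (p2, p3, p4, p5) contributes 10 new. Total: 46.

46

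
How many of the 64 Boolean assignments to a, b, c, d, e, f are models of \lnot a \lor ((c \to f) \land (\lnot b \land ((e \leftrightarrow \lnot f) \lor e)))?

Initial set: {(\lnot a \lor ((c \to f) \land (\lnot b \land ((e \leftrightarrow \lnot f) \lor e))))}.
(\lnot a \lor ((c \to f) \land (\lnot b \land ((e \leftrightarrow \lnot f) \lor e)))): β-rule — branch into \lnot a  //  ((c \to f) \land (\lnot b \land ((e \leftrightarrow \lnot f) \lor e))).
  branch 1 (add \lnot a):
    ○ open, literals {a=0}.
  branch 2 (add ((c \to f) \land (\lnot b \land ((e \leftrightarrow \lnot f) \lor e)))):
    ((c \to f) \land (\lnot b \land ((e \leftrightarrow \lnot f) \lor e))): α-rule — add (c \to f), (\lnot b \land ((e \leftrightarrow \lnot f) \lor e)).
    (\lnot b \land ((e \leftrightarrow \lnot f) \lor e)): α-rule — add \lnot b, ((e \leftrightarrow \lnot f) \lor e).
    (c \to f): β-rule — branch into \lnot c  //  f.
      branch 2.1 (add \lnot c):
        ((e \leftrightarrow \lnot f) \lor e): β-rule — branch into (e \leftrightarrow \lnot f)  //  e.
          branch 2.1.1 (add (e \leftrightarrow \lnot f)):
            (e \leftrightarrow \lnot f): β-rule — branch into e, \lnot f  //  \lnot e, \lnot \lnot f.
              branch 2.1.1.1 (add e, \lnot f):
                ○ open, literals {b=0, c=0, e=1, f=0}.
              branch 2.1.1.2 (add \lnot e, \lnot \lnot f):
                ○ open, literals {b=0, c=0, e=0, f=1}.
          branch 2.1.2 (add e):
            ○ open, literals {b=0, c=0, e=1}.
      branch 2.2 (add f):
        ((e \leftrightarrow \lnot f) \lor e): β-rule — branch into (e \leftrightarrow \lnot f)  //  e.
          branch 2.2.1 (add (e \leftrightarrow \lnot f)):
            (e \leftrightarrow \lnot f): β-rule — branch into e, \lnot f  //  \lnot e, \lnot \lnot f.
              branch 2.2.1.1 (add e, \lnot f):
                × closes — contains both f and \lnot f.
              branch 2.2.1.2 (add \lnot e, \lnot \lnot f):
                ○ open, literals {b=0, e=0, f=1}.
          branch 2.2.2 (add e):
            ○ open, literals {b=0, e=1, f=1}.
1 branch closed, 6 open.
Each open branch fixes some atoms; the unmentioned ones are free. Counting distinct full assignments: branch {a=0} (b, c, d, e, f) contributes 32 new; branch {b=0, c=0, e=1, f=0} (a, d) contributes 2 new; branch {b=0, c=0, e=0, f=1} (a, d) contributes 2 new; branch {b=0, c=0, e=1} (a, d, f) contributes 2 new; branch {b=0, e=0, f=1} (a, c, d) contributes 2 new; branch {b=0, e=1, f=1} (a, c, d) contributes 2 new. Total: 42.

42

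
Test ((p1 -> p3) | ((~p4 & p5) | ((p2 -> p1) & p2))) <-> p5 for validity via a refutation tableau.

Not valid

Assume the negation and expand:
Initial set: {F (((p1 -> p3) | ((~p4 & p5) | ((p2 -> p1) & p2))) <-> p5)}.
F (((p1 -> p3) | ((~p4 & p5) | ((p2 -> p1) & p2))) <-> p5): β-rule — branch into T ((p1 -> p3) | ((~p4 & p5) | ((p2 -> p1) & p2))), F p5  //  F ((p1 -> p3) | ((~p4 & p5) | ((p2 -> p1) & p2))), T p5.
  branch 1 (add T ((p1 -> p3) | ((~p4 & p5) | ((p2 -> p1) & p2))), F p5):
    T ((p1 -> p3) | ((~p4 & p5) | ((p2 -> p1) & p2))): β-rule — branch into T (p1 -> p3)  //  T ((~p4 & p5) | ((p2 -> p1) & p2)).
      branch 1.1 (add T (p1 -> p3)):
        T (p1 -> p3): β-rule — branch into F p1  //  T p3.
          branch 1.1.1 (add F p1):
            ○ open, literals {p1=false, p5=false}.
          branch 1.1.2 (add T p3):
            ○ open, literals {p3=true, p5=false}.
      branch 1.2 (add T ((~p4 & p5) | ((p2 -> p1) & p2))):
        T ((~p4 & p5) | ((p2 -> p1) & p2)): β-rule — branch into T (~p4 & p5)  //  T ((p2 -> p1) & p2).
          branch 1.2.1 (add T (~p4 & p5)):
            T (~p4 & p5): α-rule — add T ~p4, T p5.
            × closes — contains both p5 and ~p5.
          branch 1.2.2 (add T ((p2 -> p1) & p2)):
            T ((p2 -> p1) & p2): α-rule — add T (p2 -> p1), T p2.
            T (p2 -> p1): β-rule — branch into F p2  //  T p1.
              branch 1.2.2.1 (add F p2):
                × closes — contains both p2 and ~p2.
              branch 1.2.2.2 (add T p1):
                ○ open, literals {p1=true, p2=true, p5=false}.
  branch 2 (add F ((p1 -> p3) | ((~p4 & p5) | ((p2 -> p1) & p2))), T p5):
    F ((p1 -> p3) | ((~p4 & p5) | ((p2 -> p1) & p2))): α-rule — add F (p1 -> p3), F ((~p4 & p5) | ((p2 -> p1) & p2)).
    F (p1 -> p3): α-rule — add T p1, F p3.
    F ((~p4 & p5) | ((p2 -> p1) & p2)): α-rule — add F (~p4 & p5), F ((p2 -> p1) & p2).
    F (~p4 & p5): β-rule — branch into F ~p4  //  F p5.
      branch 2.1 (add F ~p4):
        F ((p2 -> p1) & p2): β-rule — branch into F (p2 -> p1)  //  F p2.
          branch 2.1.1 (add F (p2 -> p1)):
            F (p2 -> p1): α-rule — add T p2, F p1.
            × closes — contains both p1 and ~p1.
          branch 2.1.2 (add F p2):
            ○ open, literals {p1=true, p2=false, p3=false, p4=true, p5=true}.
      branch 2.2 (add F p5):
        × closes — contains both p5 and ~p5.
4 branches closed, 4 open.
An open branch gives a countermodel: p1=false, p5=false (unmentioned atoms arbitrary); under it the original formula is false.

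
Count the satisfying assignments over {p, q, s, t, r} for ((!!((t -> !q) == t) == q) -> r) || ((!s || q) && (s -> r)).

Initial set: {(((!!((t -> !q) == t) == q) -> r) || ((!s || q) && (s -> r)))}.
(((!!((t -> !q) == t) == q) -> r) || ((!s || q) && (s -> r))): β-rule — branch into ((!!((t -> !q) == t) == q) -> r)  //  ((!s || q) && (s -> r)).
  branch 1 (add ((!!((t -> !q) == t) == q) -> r)):
    ((!!((t -> !q) == t) == q) -> r): β-rule — branch into !(!!((t -> !q) == t) == q)  //  r.
      branch 1.1 (add !(!!((t -> !q) == t) == q)):
        !(!!((t -> !q) == t) == q): β-rule — branch into !!((t -> !q) == t), !q  //  !!!((t -> !q) == t), q.
          branch 1.1.1 (add !!((t -> !q) == t), !q):
            !!((t -> !q) == t): drop double negation, giving ((t -> !q) == t).
            ((t -> !q) == t): β-rule — branch into (t -> !q), t  //  !(t -> !q), !t.
              branch 1.1.1.1 (add (t -> !q), t):
                (t -> !q): β-rule — branch into !t  //  !q.
                  branch 1.1.1.1.1 (add !t):
                    × closes — contains both t and !t.
                  branch 1.1.1.1.2 (add !q):
                    ○ open, literals {q=false, t=true}.
              branch 1.1.1.2 (add !(t -> !q), !t):
                !(t -> !q): α-rule — add t, !!q.
                × closes — contains both t and !t.
          branch 1.1.2 (add !!!((t -> !q) == t), q):
            !!!((t -> !q) == t): drop double negation, giving !((t -> !q) == t).
            !((t -> !q) == t): β-rule — branch into (t -> !q), !t  //  !(t -> !q), t.
              branch 1.1.2.1 (add (t -> !q), !t):
                (t -> !q): β-rule — branch into !t  //  !q.
                  branch 1.1.2.1.1 (add !t):
                    ○ open, literals {q=true, t=false}.
                  branch 1.1.2.1.2 (add !q):
                    × closes — contains both q and !q.
              branch 1.1.2.2 (add !(t -> !q), t):
                !(t -> !q): α-rule — add t, !!q.
                ○ open, literals {q=true, t=true}.
      branch 1.2 (add r):
        ○ open, literals {r=true}.
  branch 2 (add ((!s || q) && (s -> r))):
    ((!s || q) && (s -> r)): α-rule — add (!s || q), (s -> r).
    (!s || q): β-rule — branch into !s  //  q.
      branch 2.1 (add !s):
        (s -> r): β-rule — branch into !s  //  r.
          branch 2.1.1 (add !s):
            ○ open, literals {s=false}.
          branch 2.1.2 (add r):
            ○ open, literals {r=true, s=false}.
      branch 2.2 (add q):
        (s -> r): β-rule — branch into !s  //  r.
          branch 2.2.1 (add !s):
            ○ open, literals {q=true, s=false}.
          branch 2.2.2 (add r):
            ○ open, literals {q=true, r=true}.
3 branches closed, 8 open.
Each open branch fixes some atoms; the unmentioned ones are free. Counting distinct full assignments: branch {q=false, t=true} (p, s, r) contributes 8 new; branch {q=true, t=false} (p, s, r) contributes 8 new; branch {q=true, t=true} (p, s, r) contributes 8 new; branch {r=true} (p, q, s, t) contributes 4 new; branch {s=false} (p, q, t, r) contributes 2 new; branch {r=true, s=false} (p, q, t) contributes 0 new; branch {q=true, s=false} (p, t, r) contributes 0 new; branch {q=true, r=true} (p, s, t) contributes 0 new. Total: 30.

30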